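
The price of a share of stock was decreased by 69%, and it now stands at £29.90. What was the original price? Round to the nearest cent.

The overall multiplier applied was 0.31.
So the original price was £29.90 ÷ 0.31 ≈ £96.45.

£96.45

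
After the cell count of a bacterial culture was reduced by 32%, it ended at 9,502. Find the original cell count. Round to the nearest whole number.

13,974

The overall multiplier applied was 0.68.
So the original cell count was 9,502 ÷ 0.68 ≈ 13,974.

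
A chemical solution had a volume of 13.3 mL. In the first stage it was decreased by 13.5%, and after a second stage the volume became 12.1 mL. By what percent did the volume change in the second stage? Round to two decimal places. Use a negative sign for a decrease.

After the first stage: 13.3 × 0.865 = 11.5045.
Second-stage multiplier: 12.1 ÷ 11.5045 ≈ 1.051762.
That is a change of 5.18%.

5.18%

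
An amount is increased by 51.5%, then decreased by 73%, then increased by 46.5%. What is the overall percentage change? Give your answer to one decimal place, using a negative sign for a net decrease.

The combined multiplier is 1.515 × 0.27 × 1.465 = 0.59925825.
That corresponds to a decrease of 40.1%.

-40.1%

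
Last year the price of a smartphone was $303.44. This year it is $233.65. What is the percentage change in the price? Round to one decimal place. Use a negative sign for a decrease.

-23.0%

Change: $233.65 − $303.44 = -$69.79.
Relative to the original: -$69.79 ÷ $303.44 ≈ -23.0%.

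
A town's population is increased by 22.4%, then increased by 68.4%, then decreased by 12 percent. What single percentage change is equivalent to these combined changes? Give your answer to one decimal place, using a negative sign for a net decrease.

The combined multiplier is 1.224 × 1.684 × 0.88 = 1.81387008.
That corresponds to an increase of 81.4%.

81.4%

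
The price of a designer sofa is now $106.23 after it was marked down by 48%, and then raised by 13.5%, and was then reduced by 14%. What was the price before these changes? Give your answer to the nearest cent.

The overall multiplier applied was 0.52 × 1.135 × 0.86 = 0.507572.
So the original price was $106.23 ÷ 0.507572 ≈ $209.29.

$209.29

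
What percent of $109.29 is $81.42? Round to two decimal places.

$81.42 ÷ $109.29 ≈ 74.50%.

74.50%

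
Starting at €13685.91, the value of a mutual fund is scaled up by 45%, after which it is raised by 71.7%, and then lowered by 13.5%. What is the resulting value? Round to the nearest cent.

45% increase: €13685.91 × 1.45 = €19844.5695.
After the 71.7% increase: €19844.5695 × 1.717 = €34073.1258315.
After the 13.5% decrease: €34073.1258315 × 0.865 = €29473.2538442475 ≈ €29473.25.

€29473.25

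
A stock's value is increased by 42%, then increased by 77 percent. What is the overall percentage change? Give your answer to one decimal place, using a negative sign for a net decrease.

151.3%

The combined multiplier is 1.42 × 1.77 = 2.5134.
That corresponds to an increase of 151.3%.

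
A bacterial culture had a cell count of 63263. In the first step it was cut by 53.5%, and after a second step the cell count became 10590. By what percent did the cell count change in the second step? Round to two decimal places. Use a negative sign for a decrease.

After the first step: 63263 × 0.465 = 29417.295.
Second-step multiplier: 10590 ÷ 29417.295 ≈ 0.359992.
That is a change of -64.00%.

-64.00%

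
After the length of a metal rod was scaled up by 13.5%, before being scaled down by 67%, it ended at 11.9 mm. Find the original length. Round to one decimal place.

31.8 mm

Undoing the 67% decrease: 11.9 ÷ 0.33 ≈ 36.060606.
Undoing the 13.5% increase: 36.060606 ÷ 1.135 ≈ 31.8 mm.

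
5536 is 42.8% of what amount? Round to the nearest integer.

12935

5536 ÷ 0.428 ≈ 12935.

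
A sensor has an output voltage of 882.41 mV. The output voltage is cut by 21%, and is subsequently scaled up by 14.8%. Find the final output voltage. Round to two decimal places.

800.28 mV

Each change multiplies by a factor: 0.79 × 1.148 = 0.90692.
882.41 × 0.90692 = 800.2752772 ≈ 800.28.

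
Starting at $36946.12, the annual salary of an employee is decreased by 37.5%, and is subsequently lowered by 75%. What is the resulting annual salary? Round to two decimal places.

37.5% decrease: $36946.12 × 0.625 = $23091.325.
Apply the 75% decrease: $23091.325 × 0.25 = $5772.83125 ≈ $5772.83.

$5772.83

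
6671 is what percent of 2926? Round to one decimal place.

228.0%

6671 ÷ 2926 ≈ 228.0%.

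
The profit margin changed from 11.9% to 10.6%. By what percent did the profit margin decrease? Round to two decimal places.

The change is 10.6 − 11.9 = -1.3 percentage points.
Relative to the original 11.9%, that is -1.3 ÷ 11.9 ≈ -10.92%.
So the profit margin fell by 10.92%.

10.92%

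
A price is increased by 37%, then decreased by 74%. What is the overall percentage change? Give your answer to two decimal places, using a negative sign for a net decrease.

-64.38%

The combined multiplier is 1.37 × 0.26 = 0.3562.
That corresponds to a decrease of 64.38%.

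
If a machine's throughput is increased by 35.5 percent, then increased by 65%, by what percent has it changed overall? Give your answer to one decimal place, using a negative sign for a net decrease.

123.6%

The combined multiplier is 1.355 × 1.65 = 2.23575.
That corresponds to an increase of 123.6%.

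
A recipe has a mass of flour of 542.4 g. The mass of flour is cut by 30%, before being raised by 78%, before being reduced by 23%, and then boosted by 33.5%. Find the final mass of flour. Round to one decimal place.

694.7 g

Each change multiplies by a factor: 0.7 × 1.78 × 0.77 × 1.335 = 1.2808257.
542.4 × 1.2808257 = 694.71985968 ≈ 694.7.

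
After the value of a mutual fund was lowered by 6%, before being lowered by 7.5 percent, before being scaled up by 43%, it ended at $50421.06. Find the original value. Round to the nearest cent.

$40551.45

The overall multiplier applied was 0.94 × 0.925 × 1.43 = 1.243385.
So the original value was $50421.06 ÷ 1.243385 ≈ $40551.45.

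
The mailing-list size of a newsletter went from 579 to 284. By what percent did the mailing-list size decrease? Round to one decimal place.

50.9%

Change: 284 − 579 = -295.
Relative to the original: -295 ÷ 579 ≈ -50.9%.
So the mailing-list size decreased by 50.9%.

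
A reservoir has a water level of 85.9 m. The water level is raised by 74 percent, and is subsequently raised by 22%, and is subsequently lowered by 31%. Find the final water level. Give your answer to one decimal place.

125.8 m

74% increase: 85.9 × 1.74 = 149.466.
22% increase: 149.466 × 1.22 = 182.34852.
31% decrease: 182.34852 × 0.69 = 125.8204788 ≈ 125.8.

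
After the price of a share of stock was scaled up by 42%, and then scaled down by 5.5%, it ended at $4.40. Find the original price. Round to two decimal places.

$3.28

Undoing the 5.5% decrease: $4.40 ÷ 0.945 ≈ $4.656085.
Undoing the 42% increase: $4.656085 ÷ 1.42 ≈ $3.28.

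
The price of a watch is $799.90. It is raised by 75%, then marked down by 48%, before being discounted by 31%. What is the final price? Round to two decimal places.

$502.26

After the 75% increase: $799.90 × 1.75 = $1399.825.
After the 48% decrease: $1399.825 × 0.52 = $727.909.
Apply the 31% decrease: $727.909 × 0.69 = $502.25721 ≈ $502.26.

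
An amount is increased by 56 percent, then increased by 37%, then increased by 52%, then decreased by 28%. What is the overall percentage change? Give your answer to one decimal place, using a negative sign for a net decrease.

133.9%

The combined multiplier is 1.56 × 1.37 × 1.52 × 0.72 = 2.33895168.
That corresponds to an increase of 133.9%.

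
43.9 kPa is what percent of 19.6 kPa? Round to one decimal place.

224.0%

43.9 kPa ÷ 19.6 kPa ≈ 224.0%.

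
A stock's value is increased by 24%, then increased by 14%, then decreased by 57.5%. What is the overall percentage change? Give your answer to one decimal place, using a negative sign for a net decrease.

-39.9%

A 24% increase multiplies by 1.24.
Then a 14% increase: 1.24 × 1.14 = 1.4136.
Then a 57.5% decrease: 1.4136 × 0.425 = 0.60078.
Overall factor 0.60078, i.e. -39.9%.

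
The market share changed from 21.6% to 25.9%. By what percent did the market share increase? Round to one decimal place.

The change is 25.9 − 21.6 = 4.3 percentage points.
Relative to the original 21.6%, that is 4.3 ÷ 21.6 ≈ 19.9%.
So the market share rose by 19.9%.

19.9%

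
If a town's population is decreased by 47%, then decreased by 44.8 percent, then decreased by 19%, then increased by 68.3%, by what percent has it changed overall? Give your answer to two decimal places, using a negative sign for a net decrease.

The combined multiplier is 0.53 × 0.552 × 0.81 × 1.683 = 0.3988265688.
That corresponds to a decrease of 60.12%.

-60.12%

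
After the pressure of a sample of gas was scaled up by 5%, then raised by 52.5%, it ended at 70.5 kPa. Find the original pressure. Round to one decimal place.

44.0 kPa

Undoing the 52.5% increase: 70.5 ÷ 1.525 ≈ 46.229508.
Undoing the 5% increase: 46.229508 ÷ 1.05 ≈ 44.0 kPa.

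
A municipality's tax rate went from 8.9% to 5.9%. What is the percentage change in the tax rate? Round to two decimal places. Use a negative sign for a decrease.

-33.71%

The change is 5.9 − 8.9 = -3.0 percentage points.
Relative to the original 8.9%, that is -3.0 ÷ 8.9 ≈ -33.71%.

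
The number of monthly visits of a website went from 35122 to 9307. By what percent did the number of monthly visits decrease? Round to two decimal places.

Change: 9307 − 35122 = -25815.
Relative to the original: -25815 ÷ 35122 ≈ -73.50%.
So the number of monthly visits decreased by 73.50%.

73.50%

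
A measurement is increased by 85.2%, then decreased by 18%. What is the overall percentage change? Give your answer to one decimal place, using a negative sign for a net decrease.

An 85.2% increase multiplies by 1.852.
Then an 18% decrease: 1.852 × 0.82 = 1.51864.
Overall factor 1.51864, i.e. 51.9%.

51.9%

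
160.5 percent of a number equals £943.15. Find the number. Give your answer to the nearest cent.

£587.63

£943.15 ÷ 1.605 ≈ £587.63.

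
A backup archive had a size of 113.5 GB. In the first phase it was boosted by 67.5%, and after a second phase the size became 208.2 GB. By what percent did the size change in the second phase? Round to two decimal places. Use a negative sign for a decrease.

After the first phase: 113.5 × 1.675 = 190.1125.
Second-phase multiplier: 208.2 ÷ 190.1125 ≈ 1.095141.
That is a change of 9.51%.

9.51%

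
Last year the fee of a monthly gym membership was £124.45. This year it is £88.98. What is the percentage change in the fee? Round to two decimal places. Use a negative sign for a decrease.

Change: £88.98 − £124.45 = -£35.47.
Relative to the original: -£35.47 ÷ £124.45 ≈ -28.50%.

-28.50%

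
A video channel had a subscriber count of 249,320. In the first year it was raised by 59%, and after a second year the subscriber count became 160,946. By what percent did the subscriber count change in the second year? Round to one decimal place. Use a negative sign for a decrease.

-59.4%

After the first year: 249,320 × 1.59 = 396418.8.
Second-year multiplier: 160,946 ÷ 396418.8 ≈ 0.406.
That is a change of -59.4%.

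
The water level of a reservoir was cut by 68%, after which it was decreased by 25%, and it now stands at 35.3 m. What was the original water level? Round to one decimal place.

147.1 m

Undoing the 25% decrease: 35.3 ÷ 0.75 ≈ 47.066667.
Undoing the 68% decrease: 47.066667 ÷ 0.32 ≈ 147.1 m.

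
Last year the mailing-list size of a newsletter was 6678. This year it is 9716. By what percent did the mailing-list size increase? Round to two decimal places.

Change: 9716 − 6678 = 3038.
Relative to the original: 3038 ÷ 6678 ≈ 45.49%.
So the mailing-list size increased by 45.49%.

45.49%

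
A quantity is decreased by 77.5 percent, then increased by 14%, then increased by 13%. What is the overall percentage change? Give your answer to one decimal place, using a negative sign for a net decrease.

-71.0%

A 77.5% decrease multiplies by 0.225.
Then a 14% increase: 0.225 × 1.14 = 0.2565.
Then a 13% increase: 0.2565 × 1.13 = 0.289845.
Overall factor 0.289845, i.e. -71.0%.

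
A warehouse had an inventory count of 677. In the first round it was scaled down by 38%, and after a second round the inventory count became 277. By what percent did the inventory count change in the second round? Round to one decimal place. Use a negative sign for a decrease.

-34.0%

After the first round: 677 × 0.62 = 419.74.
Second-round multiplier: 277 ÷ 419.74 ≈ 0.65993.
That is a change of -34.0%.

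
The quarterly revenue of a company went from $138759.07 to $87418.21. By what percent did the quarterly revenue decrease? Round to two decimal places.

Change: $87418.21 − $138759.07 = -$51340.86.
Relative to the original: -$51340.86 ÷ $138759.07 ≈ -37.00%.
So the quarterly revenue decreased by 37.00%.

37.00%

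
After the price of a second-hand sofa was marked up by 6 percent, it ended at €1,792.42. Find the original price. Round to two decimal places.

The overall multiplier applied was 1.06.
So the original price was €1,792.42 ÷ 1.06 ≈ €1,690.96.

€1,690.96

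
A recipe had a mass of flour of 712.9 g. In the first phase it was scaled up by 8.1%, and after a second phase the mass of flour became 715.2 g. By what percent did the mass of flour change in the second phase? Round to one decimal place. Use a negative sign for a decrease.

After the first phase: 712.9 × 1.081 = 770.6449.
Second-phase multiplier: 715.2 ÷ 770.6449 ≈ 0.92805.
That is a change of -7.2%.

-7.2%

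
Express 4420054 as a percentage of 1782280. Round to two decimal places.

248.00%

4420054 ÷ 1782280 ≈ 248.00%.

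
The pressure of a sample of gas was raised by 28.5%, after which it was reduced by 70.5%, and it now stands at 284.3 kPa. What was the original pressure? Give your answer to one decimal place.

The overall multiplier applied was 1.285 × 0.295 = 0.379075.
So the original pressure was 284.3 ÷ 0.379075 ≈ 750.0 kPa.

750.0 kPa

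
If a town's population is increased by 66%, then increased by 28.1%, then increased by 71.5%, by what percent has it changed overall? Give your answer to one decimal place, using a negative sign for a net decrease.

264.7%

The combined multiplier is 1.66 × 1.281 × 1.715 = 3.6468789.
That corresponds to an increase of 264.7%.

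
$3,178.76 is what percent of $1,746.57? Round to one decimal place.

$3,178.76 ÷ $1,746.57 ≈ 182.0%.

182.0%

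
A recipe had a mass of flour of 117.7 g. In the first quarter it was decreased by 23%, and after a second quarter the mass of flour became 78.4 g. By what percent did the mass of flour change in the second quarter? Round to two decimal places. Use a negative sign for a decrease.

After the first quarter: 117.7 × 0.77 = 90.629.
Second-quarter multiplier: 78.4 ÷ 90.629 ≈ 0.865065.
That is a change of -13.49%.

-13.49%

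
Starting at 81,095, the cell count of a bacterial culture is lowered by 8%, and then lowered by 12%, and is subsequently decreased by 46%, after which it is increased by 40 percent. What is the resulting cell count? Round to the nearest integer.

8% decrease: 81,095 × 0.92 = 74607.4.
12% decrease: 74607.4 × 0.88 = 65654.512.
Apply the 46% decrease: 65654.512 × 0.54 = 35453.43648.
40% increase: 35453.43648 × 1.4 = 49634.811072 ≈ 49,635.

49,635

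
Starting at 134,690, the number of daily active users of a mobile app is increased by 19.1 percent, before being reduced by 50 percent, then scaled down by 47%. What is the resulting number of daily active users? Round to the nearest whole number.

19.1% increase: 134,690 × 1.191 = 160415.79.
50% decrease: 160415.79 × 0.5 = 80207.895.
After the 47% decrease: 80207.895 × 0.53 = 42510.18435 ≈ 42,510.

42,510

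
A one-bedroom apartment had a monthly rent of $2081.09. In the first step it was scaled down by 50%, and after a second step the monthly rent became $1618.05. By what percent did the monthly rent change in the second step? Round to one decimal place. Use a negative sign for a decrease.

55.5%

After the first step: $2081.09 × 0.5 = $1040.545.
Second-step multiplier: $1618.05 ÷ $1040.545 ≈ 1.555.
That is a change of 55.5%.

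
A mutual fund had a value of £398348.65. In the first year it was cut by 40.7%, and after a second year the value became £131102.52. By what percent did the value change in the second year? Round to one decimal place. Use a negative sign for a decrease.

After the first year: £398348.65 × 0.593 = £236220.74945.
Second-year multiplier: £131102.52 ÷ £236220.74945 ≈ 0.555.
That is a change of -44.5%.

-44.5%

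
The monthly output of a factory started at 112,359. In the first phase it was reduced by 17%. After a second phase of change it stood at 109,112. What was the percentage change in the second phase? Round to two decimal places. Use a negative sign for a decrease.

17.00%

After the first phase: 112,359 × 0.83 = 93257.97.
Second-phase multiplier: 109,112 ÷ 93257.97 ≈ 1.170002.
That is a change of 17.00%.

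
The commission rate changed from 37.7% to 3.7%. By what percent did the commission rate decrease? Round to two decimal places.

90.19%

The change is 3.7 − 37.7 = -34.0 percentage points.
Relative to the original 37.7%, that is -34.0 ÷ 37.7 ≈ -90.19%.
So the commission rate fell by 90.19%.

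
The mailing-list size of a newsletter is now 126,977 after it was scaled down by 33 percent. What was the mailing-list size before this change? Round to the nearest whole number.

The overall multiplier applied was 0.67.
So the original mailing-list size was 126,977 ÷ 0.67 ≈ 189,518.

189,518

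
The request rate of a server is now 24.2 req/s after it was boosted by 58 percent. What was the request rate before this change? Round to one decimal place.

15.3 req/s

The overall multiplier applied was 1.58.
So the original request rate was 24.2 ÷ 1.58 ≈ 15.3 req/s.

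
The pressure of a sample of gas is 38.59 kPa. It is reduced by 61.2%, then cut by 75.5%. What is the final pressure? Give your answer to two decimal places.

Each change multiplies by a factor: 0.388 × 0.245 = 0.09506.
38.59 × 0.09506 = 3.6683654 ≈ 3.67.

3.67 kPa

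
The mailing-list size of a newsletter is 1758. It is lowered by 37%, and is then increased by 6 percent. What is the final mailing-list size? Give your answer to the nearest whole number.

Each change multiplies by a factor: 0.63 × 1.06 = 0.6678.
1758 × 0.6678 = 1173.9924 ≈ 1174.

1174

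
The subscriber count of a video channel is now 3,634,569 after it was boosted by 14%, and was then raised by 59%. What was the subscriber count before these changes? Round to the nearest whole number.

2,005,169

Undoing the 59% increase: 3,634,569 ÷ 1.59 ≈ 2285892.45283.
Undoing the 14% increase: 2285892.45283 ÷ 1.14 ≈ 2,005,169.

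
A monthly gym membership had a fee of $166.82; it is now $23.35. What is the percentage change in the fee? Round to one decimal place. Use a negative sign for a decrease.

Change: $23.35 − $166.82 = -$143.47.
Relative to the original: -$143.47 ÷ $166.82 ≈ -86.0%.

-86.0%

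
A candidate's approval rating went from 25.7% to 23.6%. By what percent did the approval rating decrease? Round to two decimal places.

8.17%

The change is 23.6 − 25.7 = -2.1 percentage points.
Relative to the original 25.7%, that is -2.1 ÷ 25.7 ≈ -8.17%.
So the approval rating fell by 8.17%.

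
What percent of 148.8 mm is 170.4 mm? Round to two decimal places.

114.52%

170.4 mm ÷ 148.8 mm ≈ 114.52%.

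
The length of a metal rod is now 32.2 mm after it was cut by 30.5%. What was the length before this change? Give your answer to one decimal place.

46.3 mm

The overall multiplier applied was 0.695.
So the original length was 32.2 ÷ 0.695 ≈ 46.3 mm.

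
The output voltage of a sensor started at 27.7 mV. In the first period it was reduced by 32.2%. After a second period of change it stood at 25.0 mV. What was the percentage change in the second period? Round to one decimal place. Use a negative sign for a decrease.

After the first period: 27.7 × 0.678 = 18.7806.
Second-period multiplier: 25.0 ÷ 18.7806 ≈ 1.33116.
That is a change of 33.1%.

33.1%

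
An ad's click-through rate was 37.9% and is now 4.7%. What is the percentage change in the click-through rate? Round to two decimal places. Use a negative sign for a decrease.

-87.60%

The change is 4.7 − 37.9 = -33.2 percentage points.
Relative to the original 37.9%, that is -33.2 ÷ 37.9 ≈ -87.60%.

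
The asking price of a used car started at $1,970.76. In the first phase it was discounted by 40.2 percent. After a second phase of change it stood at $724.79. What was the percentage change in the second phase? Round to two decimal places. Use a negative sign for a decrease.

After the first phase: $1,970.76 × 0.598 = $1178.51448.
Second-phase multiplier: $724.79 ÷ $1178.51448 ≈ 0.615003.
That is a change of -38.50%.

-38.50%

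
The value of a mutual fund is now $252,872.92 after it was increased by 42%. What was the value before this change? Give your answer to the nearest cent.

The overall multiplier applied was 1.42.
So the original value was $252,872.92 ÷ 1.42 ≈ $178,079.52.

$178,079.52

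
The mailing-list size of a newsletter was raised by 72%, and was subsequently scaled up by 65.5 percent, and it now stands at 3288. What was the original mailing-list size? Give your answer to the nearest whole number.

1155

The overall multiplier applied was 1.72 × 1.655 = 2.8466.
So the original mailing-list size was 3288 ÷ 2.8466 ≈ 1155.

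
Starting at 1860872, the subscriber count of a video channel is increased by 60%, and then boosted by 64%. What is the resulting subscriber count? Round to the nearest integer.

4882928

60% increase: 1860872 × 1.6 = 2977395.2.
Apply the 64% increase: 2977395.2 × 1.64 = 4882928.128 ≈ 4882928.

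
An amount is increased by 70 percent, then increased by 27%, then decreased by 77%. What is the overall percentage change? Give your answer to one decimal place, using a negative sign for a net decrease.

-50.3%

The combined multiplier is 1.7 × 1.27 × 0.23 = 0.49657.
That corresponds to a decrease of 50.3%.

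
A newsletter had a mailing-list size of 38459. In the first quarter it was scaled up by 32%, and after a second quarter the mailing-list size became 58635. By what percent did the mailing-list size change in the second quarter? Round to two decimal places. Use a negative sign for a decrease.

After the first quarter: 38459 × 1.32 = 50765.88.
Second-quarter multiplier: 58635 ÷ 50765.88 ≈ 1.155008.
That is a change of 15.50%.

15.50%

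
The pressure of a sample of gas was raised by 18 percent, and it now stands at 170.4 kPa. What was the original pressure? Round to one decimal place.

144.4 kPa

The overall multiplier applied was 1.18.
So the original pressure was 170.4 ÷ 1.18 ≈ 144.4 kPa.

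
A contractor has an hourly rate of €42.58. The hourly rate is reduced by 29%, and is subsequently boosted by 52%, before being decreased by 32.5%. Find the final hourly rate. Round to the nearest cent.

Each change multiplies by a factor: 0.71 × 1.52 × 0.675 = 0.72846.
€42.58 × 0.72846 = €31.0178268 ≈ €31.02.

€31.02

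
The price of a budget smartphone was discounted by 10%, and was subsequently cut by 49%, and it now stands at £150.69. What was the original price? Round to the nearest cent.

£328.30

The overall multiplier applied was 0.9 × 0.51 = 0.459.
So the original price was £150.69 ÷ 0.459 ≈ £328.30.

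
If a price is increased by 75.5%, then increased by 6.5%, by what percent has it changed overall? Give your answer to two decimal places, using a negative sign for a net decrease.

86.91%

The combined multiplier is 1.755 × 1.065 = 1.869075.
That corresponds to an increase of 86.91%.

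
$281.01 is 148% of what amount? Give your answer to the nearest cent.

$189.87

$281.01 ÷ 1.48 ≈ $189.87.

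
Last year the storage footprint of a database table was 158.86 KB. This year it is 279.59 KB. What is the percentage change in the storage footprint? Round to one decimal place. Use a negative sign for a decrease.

Change: 279.59 − 158.86 = 120.73.
Relative to the original: 120.73 ÷ 158.86 ≈ 76.0%.

76.0%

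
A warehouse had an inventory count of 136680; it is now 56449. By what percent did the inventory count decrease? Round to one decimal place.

Change: 56449 − 136680 = -80231.
Relative to the original: -80231 ÷ 136680 ≈ -58.7%.
So the inventory count decreased by 58.7%.

58.7%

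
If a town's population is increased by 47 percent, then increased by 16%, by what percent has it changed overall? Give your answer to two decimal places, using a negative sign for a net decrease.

The combined multiplier is 1.47 × 1.16 = 1.7052.
That corresponds to an increase of 70.52%.

70.52%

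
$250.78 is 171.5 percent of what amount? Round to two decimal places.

$146.23

$250.78 ÷ 1.715 ≈ $146.23.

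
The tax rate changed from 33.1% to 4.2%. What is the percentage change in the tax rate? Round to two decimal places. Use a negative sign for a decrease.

The change is 4.2 − 33.1 = -28.9 percentage points.
Relative to the original 33.1%, that is -28.9 ÷ 33.1 ≈ -87.31%.

-87.31%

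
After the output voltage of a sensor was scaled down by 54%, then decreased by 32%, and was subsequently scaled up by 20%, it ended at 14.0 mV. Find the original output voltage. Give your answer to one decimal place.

37.3 mV

The overall multiplier applied was 0.46 × 0.68 × 1.2 = 0.37536.
So the original output voltage was 14.0 ÷ 0.37536 ≈ 37.3 mV.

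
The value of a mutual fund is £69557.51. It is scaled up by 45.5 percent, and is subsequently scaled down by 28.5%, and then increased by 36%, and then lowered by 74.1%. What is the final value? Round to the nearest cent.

Each change multiplies by a factor: 1.455 × 0.715 × 1.36 × 0.259 = 0.366444078.
£69557.51 × 0.366444078 = £25488.93761992578 ≈ £25488.94.

£25488.94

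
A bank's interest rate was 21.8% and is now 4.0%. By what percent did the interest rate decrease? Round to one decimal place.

81.7%

The change is 4.0 − 21.8 = -17.8 percentage points.
Relative to the original 21.8%, that is -17.8 ÷ 21.8 ≈ -81.7%.
So the interest rate fell by 81.7%.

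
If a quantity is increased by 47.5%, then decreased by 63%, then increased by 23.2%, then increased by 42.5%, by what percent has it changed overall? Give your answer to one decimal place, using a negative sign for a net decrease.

-4.2%

A 47.5% increase multiplies by 1.475.
Then a 63% decrease: 1.475 × 0.37 = 0.54575.
Then a 23.2% increase: 0.54575 × 1.232 = 0.672364.
Then a 42.5% increase: 0.672364 × 1.425 = 0.9581187.
Overall factor 0.9581187, i.e. -4.2%.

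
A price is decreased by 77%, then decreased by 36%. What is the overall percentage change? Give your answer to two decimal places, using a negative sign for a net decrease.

The combined multiplier is 0.23 × 0.64 = 0.1472.
That corresponds to a decrease of 85.28%.

-85.28%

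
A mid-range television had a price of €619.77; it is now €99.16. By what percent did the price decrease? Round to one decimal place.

84.0%

Change: €99.16 − €619.77 = -€520.61.
Relative to the original: -€520.61 ÷ €619.77 ≈ -84.0%.
So the price decreased by 84.0%.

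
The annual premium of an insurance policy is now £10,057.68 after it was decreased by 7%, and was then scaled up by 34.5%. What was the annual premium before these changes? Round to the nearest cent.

£8,040.68

The overall multiplier applied was 0.93 × 1.345 = 1.25085.
So the original annual premium was £10,057.68 ÷ 1.25085 ≈ £8,040.68.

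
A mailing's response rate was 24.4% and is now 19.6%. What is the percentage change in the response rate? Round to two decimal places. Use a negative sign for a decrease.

-19.67%

The change is 19.6 − 24.4 = -4.8 percentage points.
Relative to the original 24.4%, that is -4.8 ÷ 24.4 ≈ -19.67%.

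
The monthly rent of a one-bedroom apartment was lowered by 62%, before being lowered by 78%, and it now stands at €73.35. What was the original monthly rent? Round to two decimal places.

The overall multiplier applied was 0.38 × 0.22 = 0.0836.
So the original monthly rent was €73.35 ÷ 0.0836 ≈ €877.39.

€877.39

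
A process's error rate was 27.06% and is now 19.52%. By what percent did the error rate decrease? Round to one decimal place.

27.9%

The change is 19.52 − 27.06 = -7.54 percentage points.
Relative to the original 27.06%, that is -7.54 ÷ 27.06 ≈ -27.9%.
So the error rate fell by 27.9%.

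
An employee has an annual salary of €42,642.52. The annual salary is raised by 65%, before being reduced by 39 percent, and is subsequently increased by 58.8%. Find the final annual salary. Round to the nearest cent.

€68,156.48

Each change multiplies by a factor: 1.65 × 0.61 × 1.588 = 1.598322.
€42,642.52 × 1.598322 = €68156.47785144 ≈ €68,156.48.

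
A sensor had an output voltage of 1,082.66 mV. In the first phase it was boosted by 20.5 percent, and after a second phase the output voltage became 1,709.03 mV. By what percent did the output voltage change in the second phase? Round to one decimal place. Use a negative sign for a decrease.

31.0%

After the first phase: 1,082.66 × 1.205 = 1304.6053.
Second-phase multiplier: 1,709.03 ÷ 1304.6053 ≈ 1.31.
That is a change of 31.0%.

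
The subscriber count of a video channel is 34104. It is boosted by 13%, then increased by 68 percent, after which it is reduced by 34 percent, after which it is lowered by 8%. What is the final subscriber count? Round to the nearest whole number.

39312

After the 13% increase: 34104 × 1.13 = 38537.52.
68% increase: 38537.52 × 1.68 = 64743.0336.
34% decrease: 64743.0336 × 0.66 = 42730.402176.
Apply the 8% decrease: 42730.402176 × 0.92 = 39311.97000192 ≈ 39312.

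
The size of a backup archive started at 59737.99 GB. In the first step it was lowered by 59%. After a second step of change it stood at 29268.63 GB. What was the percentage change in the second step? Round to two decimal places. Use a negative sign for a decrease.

After the first step: 59737.99 × 0.41 = 24492.5759.
Second-step multiplier: 29268.63 ÷ 24492.5759 ≈ 1.195.
That is a change of 19.50%.

19.50%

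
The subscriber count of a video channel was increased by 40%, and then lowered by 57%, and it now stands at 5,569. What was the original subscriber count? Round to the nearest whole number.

9,251

Undoing the 57% decrease: 5,569 ÷ 0.43 ≈ 12951.162791.
Undoing the 40% increase: 12951.162791 ÷ 1.4 ≈ 9,251.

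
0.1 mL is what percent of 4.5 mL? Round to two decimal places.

0.1 mL ÷ 4.5 mL ≈ 2.22%.

2.22%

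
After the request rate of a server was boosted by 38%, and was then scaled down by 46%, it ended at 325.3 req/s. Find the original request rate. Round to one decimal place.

436.5 req/s

Undoing the 46% decrease: 325.3 ÷ 0.54 ≈ 602.407407.
Undoing the 38% increase: 602.407407 ÷ 1.38 ≈ 436.5 req/s.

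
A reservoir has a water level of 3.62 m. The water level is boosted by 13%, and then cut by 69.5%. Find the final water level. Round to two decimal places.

1.25 m

Each change multiplies by a factor: 1.13 × 0.305 = 0.34465.
3.62 × 0.34465 = 1.247633 ≈ 1.25.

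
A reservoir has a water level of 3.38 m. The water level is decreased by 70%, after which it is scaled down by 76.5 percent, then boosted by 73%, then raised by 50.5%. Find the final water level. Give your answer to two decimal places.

0.62 m

Each change multiplies by a factor: 0.3 × 0.235 × 1.73 × 1.505 = 0.183557325.
3.38 × 0.183557325 = 0.6204237585 ≈ 0.62.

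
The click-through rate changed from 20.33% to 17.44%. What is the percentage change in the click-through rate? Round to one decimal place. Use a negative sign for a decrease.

The change is 17.44 − 20.33 = -2.89 percentage points.
Relative to the original 20.33%, that is -2.89 ÷ 20.33 ≈ -14.2%.

-14.2%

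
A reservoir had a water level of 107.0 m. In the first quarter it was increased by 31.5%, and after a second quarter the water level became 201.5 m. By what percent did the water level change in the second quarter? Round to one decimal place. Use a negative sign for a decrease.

After the first quarter: 107.0 × 1.315 = 140.705.
Second-quarter multiplier: 201.5 ÷ 140.705 ≈ 1.43207.
That is a change of 43.2%.

43.2%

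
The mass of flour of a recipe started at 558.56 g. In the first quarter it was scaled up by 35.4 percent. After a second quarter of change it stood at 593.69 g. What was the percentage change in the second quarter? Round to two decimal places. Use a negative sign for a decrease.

After the first quarter: 558.56 × 1.354 = 756.29024.
Second-quarter multiplier: 593.69 ÷ 756.29024 ≈ 0.785003.
That is a change of -21.50%.

-21.50%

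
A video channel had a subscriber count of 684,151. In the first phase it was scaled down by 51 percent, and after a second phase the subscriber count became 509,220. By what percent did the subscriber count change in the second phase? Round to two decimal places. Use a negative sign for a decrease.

After the first phase: 684,151 × 0.49 = 335233.99.
Second-phase multiplier: 509,220 ÷ 335233.99 ≈ 1.518999.
That is a change of 51.90%.

51.90%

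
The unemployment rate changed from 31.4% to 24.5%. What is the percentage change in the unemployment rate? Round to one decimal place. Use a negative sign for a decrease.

-22.0%

The change is 24.5 − 31.4 = -6.9 percentage points.
Relative to the original 31.4%, that is -6.9 ÷ 31.4 ≈ -22.0%.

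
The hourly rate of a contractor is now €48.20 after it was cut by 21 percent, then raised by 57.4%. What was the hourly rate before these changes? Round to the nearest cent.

€38.76

Undoing the 57.4% increase: €48.20 ÷ 1.574 ≈ €30.622618.
Undoing the 21% decrease: €30.622618 ÷ 0.79 ≈ €38.76.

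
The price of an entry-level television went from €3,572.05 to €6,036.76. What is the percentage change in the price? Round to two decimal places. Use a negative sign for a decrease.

Change: €6,036.76 − €3,572.05 = €2,464.71.
Relative to the original: €2,464.71 ÷ €3,572.05 ≈ 69.00%.

69.00%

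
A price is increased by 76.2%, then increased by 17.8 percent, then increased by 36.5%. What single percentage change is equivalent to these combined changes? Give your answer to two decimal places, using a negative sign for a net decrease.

A 76.2% increase multiplies by 1.762.
Then a 17.8% increase: 1.762 × 1.178 = 2.075636.
Then a 36.5% increase: 2.075636 × 1.365 = 2.83324314.
Overall factor 2.83324314, i.e. 183.32%.

183.32%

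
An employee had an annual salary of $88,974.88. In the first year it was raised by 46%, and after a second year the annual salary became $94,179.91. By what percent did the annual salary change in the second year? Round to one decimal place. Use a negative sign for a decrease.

-27.5%

After the first year: $88,974.88 × 1.46 = $129903.3248.
Second-year multiplier: $94,179.91 ÷ $129903.3248 ≈ 0.725.
That is a change of -27.5%.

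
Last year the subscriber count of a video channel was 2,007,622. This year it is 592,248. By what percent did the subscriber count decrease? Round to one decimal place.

Change: 592,248 − 2,007,622 = -1,415,374.
Relative to the original: -1,415,374 ÷ 2,007,622 ≈ -70.5%.
So the subscriber count decreased by 70.5%.

70.5%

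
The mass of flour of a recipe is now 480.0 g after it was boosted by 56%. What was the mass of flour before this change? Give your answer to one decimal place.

307.7 g

The overall multiplier applied was 1.56.
So the original mass of flour was 480.0 ÷ 1.56 ≈ 307.7 g.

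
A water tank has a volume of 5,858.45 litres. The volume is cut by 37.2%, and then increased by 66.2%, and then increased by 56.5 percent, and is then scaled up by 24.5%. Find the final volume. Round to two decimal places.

11,913.99 litres

Each change multiplies by a factor: 0.628 × 1.662 × 1.565 × 1.245 = 2.0336413158.
5,858.45 × 2.0336413158 = 11913.98596654851 ≈ 11,913.99.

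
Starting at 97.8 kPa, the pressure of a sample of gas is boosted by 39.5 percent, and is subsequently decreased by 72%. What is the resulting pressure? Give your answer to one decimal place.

38.2 kPa

Apply the 39.5% increase: 97.8 × 1.395 = 136.431.
72% decrease: 136.431 × 0.28 = 38.20068 ≈ 38.2.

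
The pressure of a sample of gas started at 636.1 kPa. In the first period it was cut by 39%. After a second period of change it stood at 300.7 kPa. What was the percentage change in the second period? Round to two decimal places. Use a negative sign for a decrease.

-22.50%

After the first period: 636.1 × 0.61 = 388.021.
Second-period multiplier: 300.7 ÷ 388.021 ≈ 0.774958.
That is a change of -22.50%.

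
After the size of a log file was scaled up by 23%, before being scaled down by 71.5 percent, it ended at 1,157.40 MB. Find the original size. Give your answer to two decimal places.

The overall multiplier applied was 1.23 × 0.285 = 0.35055.
So the original size was 1,157.40 ÷ 0.35055 ≈ 3,301.67 MB.

3,301.67 MB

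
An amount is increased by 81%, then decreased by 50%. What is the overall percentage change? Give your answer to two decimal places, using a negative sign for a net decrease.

-9.50%

An 81% increase multiplies by 1.81.
Then a 50% decrease: 1.81 × 0.5 = 0.905.
Overall factor 0.905, i.e. -9.50%.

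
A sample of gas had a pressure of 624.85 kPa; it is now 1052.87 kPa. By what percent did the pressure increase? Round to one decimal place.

68.5%

Change: 1052.87 − 624.85 = 428.02.
Relative to the original: 428.02 ÷ 624.85 ≈ 68.5%.
So the pressure increased by 68.5%.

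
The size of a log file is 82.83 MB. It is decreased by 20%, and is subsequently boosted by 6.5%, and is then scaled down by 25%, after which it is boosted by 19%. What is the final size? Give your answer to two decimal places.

20% decrease: 82.83 × 0.8 = 66.264.
After the 6.5% increase: 66.264 × 1.065 = 70.57116.
25% decrease: 70.57116 × 0.75 = 52.92837.
Apply the 19% increase: 52.92837 × 1.19 = 62.9847603 ≈ 62.98.

62.98 MB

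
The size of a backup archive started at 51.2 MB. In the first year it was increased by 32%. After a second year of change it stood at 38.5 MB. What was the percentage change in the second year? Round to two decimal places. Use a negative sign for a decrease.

After the first year: 51.2 × 1.32 = 67.584.
Second-year multiplier: 38.5 ÷ 67.584 ≈ 0.569661.
That is a change of -43.03%.

-43.03%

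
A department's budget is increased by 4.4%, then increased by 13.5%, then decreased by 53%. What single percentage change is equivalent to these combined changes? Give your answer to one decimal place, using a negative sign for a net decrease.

A 4.4% increase multiplies by 1.044.
Then a 13.5% increase: 1.044 × 1.135 = 1.18494.
Then a 53% decrease: 1.18494 × 0.47 = 0.5569218.
Overall factor 0.5569218, i.e. -44.3%.

-44.3%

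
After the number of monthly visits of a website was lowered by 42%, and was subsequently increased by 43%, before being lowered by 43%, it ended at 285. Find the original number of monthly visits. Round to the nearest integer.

Undoing the 43% decrease: 285 ÷ 0.57 = 500.
Undoing the 43% increase: 500 ÷ 1.43 ≈ 349.65035.
Undoing the 42% decrease: 349.65035 ÷ 0.58 ≈ 603.

603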